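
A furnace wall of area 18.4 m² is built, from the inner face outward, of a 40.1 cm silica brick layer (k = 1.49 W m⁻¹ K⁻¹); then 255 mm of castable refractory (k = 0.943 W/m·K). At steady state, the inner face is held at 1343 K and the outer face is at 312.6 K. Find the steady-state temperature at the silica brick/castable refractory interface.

Series thermal resistances, inner to outer:
  R_silica brick = L/(kA) = 0.401/(1.49·18.4) = 0.01463 K/W
  R_castable refractory = L/(kA) = 0.255/(0.943·18.4) = 0.01470 K/W
ΣR = 0.01463 + 0.01470 = 0.02933 K/W
Q = ΔT/ΣR = (1343 K − 312.6 K)/0.02933 = 35130 W
From the inner boundary to the silica brick/castable refractory interface, ΣR_partial = 0.01463 K/W.
T_interface = T_in − Q·ΣR_partial = 1343 K − (35130)(0.01463) = 829 K

T = 829 K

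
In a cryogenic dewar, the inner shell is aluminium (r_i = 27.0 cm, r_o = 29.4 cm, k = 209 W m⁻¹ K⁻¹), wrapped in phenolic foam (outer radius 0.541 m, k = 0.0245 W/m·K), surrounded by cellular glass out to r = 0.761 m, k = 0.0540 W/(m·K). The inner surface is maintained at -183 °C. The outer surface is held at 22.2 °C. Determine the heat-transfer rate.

Treat each layer as a resistance in series:
  R_aluminium = (1/0.270 − 1/0.294)/(4πk) = 0.3023/(4π·209) = 1.151×10^-4 K/W
  R_phenolic foam = (1/0.294 − 1/0.541)/(4πk) = 1.553/(4π·0.0245) = 5.044 K/W
  R_cellular glass = (1/0.541 − 1/0.761)/(4πk) = 0.5344/(4π·0.0540) = 0.7875 K/W
ΣR = 1.151×10^-4 + 5.044 + 0.7875 = 5.832 K/W
Q = ΔT/ΣR = (-183 °C − 22.2 °C)/5.832 = -35.2 W
(Negative Q ⇒ heat flows inward; heat gain = 35.2 W.)

Q = 35.2 W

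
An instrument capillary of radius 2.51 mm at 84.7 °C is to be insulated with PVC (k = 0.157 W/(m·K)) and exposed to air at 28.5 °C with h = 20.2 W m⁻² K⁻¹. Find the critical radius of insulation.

r_cr = 0.777 cm

For a cylinder, r_cr = k_ins/h = 0.157/20.2 = 0.00777 m = 0.777 cm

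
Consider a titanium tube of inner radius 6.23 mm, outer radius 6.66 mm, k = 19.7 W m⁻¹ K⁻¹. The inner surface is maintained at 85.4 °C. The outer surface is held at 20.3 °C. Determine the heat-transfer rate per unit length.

Q' = 2πk·ΔT/ln(r₂/r₁) = 2π × 19.7 × 65.1 / ln(0.00666/0.00623) = 1.21×10^5 W/m

Q' = 121 kW/m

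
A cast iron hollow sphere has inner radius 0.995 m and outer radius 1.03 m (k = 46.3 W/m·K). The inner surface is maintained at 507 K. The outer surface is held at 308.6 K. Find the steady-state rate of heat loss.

Q = 4πk·ΔT/(1/r₁ − 1/r₂) = 4π × 46.3 × 198.4 / (1/0.995 − 1/1.03) = 3.38×10^6 W

Q = 3.38×10^6 W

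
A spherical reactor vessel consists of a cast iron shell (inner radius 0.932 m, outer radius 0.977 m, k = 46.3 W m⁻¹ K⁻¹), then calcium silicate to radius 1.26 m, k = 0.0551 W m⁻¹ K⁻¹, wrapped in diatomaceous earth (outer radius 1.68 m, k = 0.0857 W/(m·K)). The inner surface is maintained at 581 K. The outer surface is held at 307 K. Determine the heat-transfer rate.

Q = 531 W

Treat each layer as a resistance in series:
  R_cast iron = (1/0.932 − 1/0.977)/(4πk) = 0.04942/(4π·46.3) = 8.494×10^-5 K/W
  R_calcium silicate = (1/0.977 − 1/1.26)/(4πk) = 0.2299/(4π·0.0551) = 0.3320 K/W
  R_diatomaceous earth = (1/1.26 − 1/1.68)/(4πk) = 0.1984/(4π·0.0857) = 0.1842 K/W
ΣR = 8.494×10^-5 + 0.3320 + 0.1842 = 0.5163 K/W
Q = ΔT/ΣR = (581 K − 307 K)/0.5163 = 531 W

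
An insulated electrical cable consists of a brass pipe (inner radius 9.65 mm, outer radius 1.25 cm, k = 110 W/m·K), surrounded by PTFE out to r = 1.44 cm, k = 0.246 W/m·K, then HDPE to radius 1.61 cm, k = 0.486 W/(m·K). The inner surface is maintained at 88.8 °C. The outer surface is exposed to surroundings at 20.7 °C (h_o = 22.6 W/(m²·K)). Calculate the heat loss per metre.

Q' = 120 W/m

Series thermal resistances, inner to outer:
  R'_brass = ln(0.0125/0.00965)/(2πk) = 0.2588/(2π·110) = 3.744×10^-4 m·K/W
  R'_PTFE = ln(0.0144/0.0125)/(2πk) = 0.1415/(2π·0.246) = 0.09155 m·K/W
  R'_HDPE = ln(0.0161/0.0144)/(2πk) = 0.1116/(2π·0.486) = 0.03654 m·K/W
  R'_conv,out = 1/(2πr h) = 1/(2π·0.0161·22.6) = 0.4374 m·K/W
ΣR = 3.744×10^-4 + 0.09155 + 0.03654 + 0.4374 = 0.5659 m·K/W
Q' = ΔT/ΣR = (88.8 °C − 20.7 °C)/0.5659 = 120 W/m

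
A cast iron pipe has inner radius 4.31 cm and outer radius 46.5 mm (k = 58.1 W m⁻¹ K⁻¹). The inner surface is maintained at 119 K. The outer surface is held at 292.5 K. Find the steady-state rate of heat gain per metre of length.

Q' = 834 kW/m

Q' = 2πk·ΔT/ln(r₂/r₁) = 2π × 58.1 × 173.5 / ln(0.0465/0.0431) = 8.34×10^5 W/m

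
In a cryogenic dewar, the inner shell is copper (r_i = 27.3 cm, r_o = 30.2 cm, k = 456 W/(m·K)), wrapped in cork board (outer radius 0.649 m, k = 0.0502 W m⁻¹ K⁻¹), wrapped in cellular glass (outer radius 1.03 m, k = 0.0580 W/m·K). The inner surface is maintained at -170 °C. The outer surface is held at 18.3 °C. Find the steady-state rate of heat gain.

Q = 52.5 W

Treat each layer as a resistance in series:
  R_copper = (1/0.273 − 1/0.302)/(4πk) = 0.3517/(4π·456) = 6.138×10^-5 K/W
  R_cork board = (1/0.302 − 1/0.649)/(4πk) = 1.770/(4π·0.0502) = 2.806 K/W
  R_cellular glass = (1/0.649 − 1/1.03)/(4πk) = 0.5700/(4π·0.0580) = 0.7820 K/W
ΣR = 6.138×10^-5 + 2.806 + 0.7820 = 3.588 K/W
Q = ΔT/ΣR = (-170 °C − 18.3 °C)/3.588 = -52.5 W
(Negative Q ⇒ heat flows inward; heat gain = 52.5 W.)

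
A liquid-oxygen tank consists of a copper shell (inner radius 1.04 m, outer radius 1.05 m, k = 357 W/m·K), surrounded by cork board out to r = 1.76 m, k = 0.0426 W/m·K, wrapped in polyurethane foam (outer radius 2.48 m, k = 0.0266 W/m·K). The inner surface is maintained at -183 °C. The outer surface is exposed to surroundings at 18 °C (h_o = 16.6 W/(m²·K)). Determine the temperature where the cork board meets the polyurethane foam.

Resistance network (inner→outer):
  R_copper = (1/1.04 − 1/1.05)/(4πk) = 0.009158/(4π·357) = 2.041×10^-6 K/W
  R_cork board = (1/1.05 − 1/1.76)/(4πk) = 0.3842/(4π·0.0426) = 0.7177 K/W
  R_polyurethane foam = (1/1.76 − 1/2.48)/(4πk) = 0.1650/(4π·0.0266) = 0.4935 K/W
  R_conv,out = 1/(4πr²h) = 1/(4π·2.48²·16.6) = 7.794×10^-4 K/W
ΣR = 2.041×10^-6 + 0.7177 + 0.4935 + 7.794×10^-4 = 1.212 K/W
Q = ΔT/ΣR = (-183 °C − 18 °C)/1.212 = -165.8 W
From the inner boundary to the cork board/polyurethane foam interface, ΣR_partial = 0.7177 K/W.
T_interface = T_in − Q·ΣR_partial = -183 °C − (-165.8)(0.7177) = -64.0 °C

T = -64.0 °C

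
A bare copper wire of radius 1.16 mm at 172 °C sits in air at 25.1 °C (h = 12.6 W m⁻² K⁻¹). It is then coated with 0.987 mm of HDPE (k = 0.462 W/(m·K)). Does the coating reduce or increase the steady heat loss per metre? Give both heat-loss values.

increases: 13.5 → 24.1 W/m

Critical radius for a cylinder: r_cr = k/h = 0.0367 m = 3.67 cm.
Outer radius after coating: r₂ = 0.00116 + 9.87×10^-4 = 0.002147 m.
Since r₁ < r_cr and r₂ ≤ r_cr, the coating moves toward the maximum at r_cr — heat loss rises.
Bare: R = 1/(2πr₁h) = 10.89 m·K/W; Q = 146.9/10.89 = 13.5 W/m.
Coated: R = R_cond + R_conv = 6.095 m·K/W; Q = 146.9/6.095 = 24.1 W/m.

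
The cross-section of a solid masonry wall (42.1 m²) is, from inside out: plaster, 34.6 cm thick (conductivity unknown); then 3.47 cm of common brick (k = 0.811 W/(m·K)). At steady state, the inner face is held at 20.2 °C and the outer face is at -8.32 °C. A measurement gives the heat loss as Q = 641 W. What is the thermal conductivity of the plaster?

k = 0.189 W/m·K

ΣR = ΔT/Q = |20.2 − -8.32|/641 = 0.04449 K/W
Known resistances:
  R_common brick = L/(kA) = 0.0347/(0.811·42.1) = 0.001016 K/W
R_plaster = ΣR − ΣR_known = 0.04449 − 0.001016 = 0.04347 K/W
L/(kA) = 0.04347 ⇒ k = 0.346/(0.04347·42.1) = 0.189 W/m·K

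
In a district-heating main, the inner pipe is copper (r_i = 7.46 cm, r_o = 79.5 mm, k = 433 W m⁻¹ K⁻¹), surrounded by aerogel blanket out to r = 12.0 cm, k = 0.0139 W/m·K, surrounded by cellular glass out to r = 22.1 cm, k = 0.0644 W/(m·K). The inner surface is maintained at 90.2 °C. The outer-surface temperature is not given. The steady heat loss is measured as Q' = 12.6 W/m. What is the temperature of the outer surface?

T_out = 11.8 °C

Sum the resistances:
  R'_copper = ln(0.0795/0.0746)/(2πk) = 0.06362/(2π·433) = 2.338×10^-5 m·K/W
  R'_aerogel blanket = ln(0.120/0.0795)/(2πk) = 0.4117/(2π·0.0139) = 4.714 m·K/W
  R'_cellular glass = ln(0.221/0.120)/(2πk) = 0.6107/(2π·0.0644) = 1.509 m·K/W
ΣR = 6.224 m·K/W
ΔT = Q'·ΣR = 12.6 × 6.224 = 78.42 K
Heat flows outward, so T_out = T_in − ΔT = 90.2 − 78.42 = 11.8 °C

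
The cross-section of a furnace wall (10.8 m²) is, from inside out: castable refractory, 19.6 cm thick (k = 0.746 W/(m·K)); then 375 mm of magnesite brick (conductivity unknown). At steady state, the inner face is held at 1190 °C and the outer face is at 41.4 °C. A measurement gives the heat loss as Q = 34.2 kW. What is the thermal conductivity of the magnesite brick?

ΣR = ΔT/Q = |1190 − 41.4|/34200 = 0.03358 K/W
Known resistances:
  R_castable refractory = L/(kA) = 0.196/(0.746·10.8) = 0.02433 K/W
R_magnesite brick = ΣR − ΣR_known = 0.03358 − 0.02433 = 0.009250 K/W
L/(kA) = 0.009250 ⇒ k = 0.375/(0.009250·10.8) = 3.75 W/m·K

k = 3.75 W/m·K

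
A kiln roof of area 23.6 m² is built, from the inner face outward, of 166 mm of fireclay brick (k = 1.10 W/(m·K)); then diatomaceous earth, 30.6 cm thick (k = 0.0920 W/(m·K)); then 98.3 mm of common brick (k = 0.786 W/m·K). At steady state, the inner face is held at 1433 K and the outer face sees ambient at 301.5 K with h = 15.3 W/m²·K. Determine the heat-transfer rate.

Q = 7280 W

Series thermal resistances, inner to outer:
  R_fireclay brick = L/(kA) = 0.166/(1.10·23.6) = 0.006394 K/W
  R_diatomaceous earth = L/(kA) = 0.306/(0.0920·23.6) = 0.1409 K/W
  R_common brick = L/(kA) = 0.0983/(0.786·23.6) = 0.005299 K/W
  R_conv,out = 1/(hA) = 1/(15.3·23.6) = 0.002769 K/W
ΣR = 0.006394 + 0.1409 + 0.005299 + 0.002769 = 0.1554 K/W
Q = ΔT/ΣR = (1433 K − 301.5 K)/0.1554 = 7280 W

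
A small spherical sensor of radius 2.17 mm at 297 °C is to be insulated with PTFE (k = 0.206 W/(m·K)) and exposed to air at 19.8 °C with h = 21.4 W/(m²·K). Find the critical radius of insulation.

r_cr = 1.93 cm

For a sphere, r_cr = 2k_ins/h = 2·0.206/21.4 = 0.0193 m = 1.93 cm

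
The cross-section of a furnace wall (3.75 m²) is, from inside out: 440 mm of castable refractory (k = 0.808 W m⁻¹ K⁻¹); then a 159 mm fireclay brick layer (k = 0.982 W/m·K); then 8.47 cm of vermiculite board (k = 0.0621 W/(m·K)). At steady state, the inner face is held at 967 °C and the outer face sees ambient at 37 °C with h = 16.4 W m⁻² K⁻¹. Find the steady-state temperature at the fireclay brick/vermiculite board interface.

T = 659 °C

Resistance network (inner→outer):
  R_castable refractory = L/(kA) = 0.440/(0.808·3.75) = 0.1452 K/W
  R_fireclay brick = L/(kA) = 0.159/(0.982·3.75) = 0.04318 K/W
  R_vermiculite board = L/(kA) = 0.0847/(0.0621·3.75) = 0.3637 K/W
  R_conv,out = 1/(hA) = 1/(16.4·3.75) = 0.01626 K/W
ΣR = 0.1452 + 0.04318 + 0.3637 + 0.01626 = 0.5683 K/W
Q = ΔT/ΣR = (967 °C − 37 °C)/0.5683 = 1636 W
From the inner boundary to the fireclay brick/vermiculite board interface, ΣR_partial = 0.1884 K/W.
T_interface = T_in − Q·ΣR_partial = 967 °C − (1636)(0.1884) = 659 °C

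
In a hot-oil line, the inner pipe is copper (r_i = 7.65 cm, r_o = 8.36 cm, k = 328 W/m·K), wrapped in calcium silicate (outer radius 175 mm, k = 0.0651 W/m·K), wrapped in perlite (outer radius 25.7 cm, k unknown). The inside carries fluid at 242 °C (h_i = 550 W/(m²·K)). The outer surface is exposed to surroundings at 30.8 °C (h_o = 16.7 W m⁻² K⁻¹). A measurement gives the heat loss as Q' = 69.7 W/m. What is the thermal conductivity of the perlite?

ΣR = ΔT/Q' = |242 − 30.8|/69.7 = 3.030 m·K/W
Known resistances:
  R'_conv,in = 1/(2πr h) = 1/(2π·0.0765·550) = 0.003783 m·K/W
  R'_copper = ln(0.0836/0.0765)/(2πk) = 0.08875/(2π·328) = 4.307×10^-5 m·K/W
  R'_calcium silicate = ln(0.175/0.0836)/(2πk) = 0.7387/(2π·0.0651) = 1.806 m·K/W
  R'_conv,out = 1/(2πr h) = 1/(2π·0.257·16.7) = 0.03708 m·K/W
R_perlite = ΣR − ΣR_known = 3.030 − 1.847 = 1.183 m·K/W
ln(r₂/r₁)/(2πk) = 1.183 ⇒ k = 0.3843/(2π·1.183) = 0.0517 W/m·K

k = 0.0517 W/m·K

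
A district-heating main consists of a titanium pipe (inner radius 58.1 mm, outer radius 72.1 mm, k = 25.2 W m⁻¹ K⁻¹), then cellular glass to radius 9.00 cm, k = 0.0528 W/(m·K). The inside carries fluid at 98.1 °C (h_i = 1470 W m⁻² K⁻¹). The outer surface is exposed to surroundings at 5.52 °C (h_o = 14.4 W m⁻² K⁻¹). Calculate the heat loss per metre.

Treat each layer as a resistance in series:
  R'_conv,in = 1/(2πr h) = 1/(2π·0.0581·1470) = 0.001863 m·K/W
  R'_titanium = ln(0.0721/0.0581)/(2πk) = 0.2159/(2π·25.2) = 0.001363 m·K/W
  R'_cellular glass = ln(0.0900/0.0721)/(2πk) = 0.2218/(2π·0.0528) = 0.6684 m·K/W
  R'_conv,out = 1/(2πr h) = 1/(2π·0.0900·14.4) = 0.1228 m·K/W
ΣR = 0.001863 + 0.001363 + 0.6684 + 0.1228 = 0.7944 m·K/W
Q' = ΔT/ΣR = (98.1 °C − 5.52 °C)/0.7944 = 117 W/m

Q' = 117 W/m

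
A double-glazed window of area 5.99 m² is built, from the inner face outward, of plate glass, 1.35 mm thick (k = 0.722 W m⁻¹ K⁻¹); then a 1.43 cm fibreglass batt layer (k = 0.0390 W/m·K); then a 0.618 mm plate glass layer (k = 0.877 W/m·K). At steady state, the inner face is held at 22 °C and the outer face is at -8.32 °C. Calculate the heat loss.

Resistance network (inner→outer):
  R_plate glass = L/(kA) = 0.00135/(0.722·5.99) = 3.122×10^-4 K/W
  R_fibreglass batt = L/(kA) = 0.0143/(0.0390·5.99) = 0.06121 K/W
  R_plate glass = L/(kA) = 6.18×10^-4/(0.877·5.99) = 1.176×10^-4 K/W
ΣR = 3.122×10^-4 + 0.06121 + 1.176×10^-4 = 0.06164 K/W
Q = ΔT/ΣR = (22 °C − -8.32 °C)/0.06164 = 492 W

Q = 492 W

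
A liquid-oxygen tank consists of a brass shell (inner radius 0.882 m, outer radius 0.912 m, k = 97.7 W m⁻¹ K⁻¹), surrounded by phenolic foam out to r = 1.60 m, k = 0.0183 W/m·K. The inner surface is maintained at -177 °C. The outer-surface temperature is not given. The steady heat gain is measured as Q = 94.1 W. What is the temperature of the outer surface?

Series resistances:
  R_brass = (1/0.882 − 1/0.912)/(4πk) = 0.03730/(4π·97.7) = 3.038×10^-5 K/W
  R_phenolic foam = (1/0.912 − 1/1.60)/(4πk) = 0.4715/(4π·0.0183) = 2.050 K/W
ΣR = 2.050 K/W
ΔT = Q·ΣR = 94.1 × 2.050 = 192.9 K
Heat flows inward, so T_out = T_in + ΔT = -177 + 192.9 = 15.9 °C

T_out = 15.9 °C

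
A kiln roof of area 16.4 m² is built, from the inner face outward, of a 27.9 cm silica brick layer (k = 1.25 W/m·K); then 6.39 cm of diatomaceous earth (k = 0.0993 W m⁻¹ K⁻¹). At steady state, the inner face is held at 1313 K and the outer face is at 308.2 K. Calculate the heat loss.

Q = 19000 W

Resistance network (inner→outer):
  R_silica brick = L/(kA) = 0.279/(1.25·16.4) = 0.01361 K/W
  R_diatomaceous earth = L/(kA) = 0.0639/(0.0993·16.4) = 0.03924 K/W
ΣR = 0.01361 + 0.03924 = 0.05285 K/W
Q = ΔT/ΣR = (1313 K − 308.2 K)/0.05285 = 19000 W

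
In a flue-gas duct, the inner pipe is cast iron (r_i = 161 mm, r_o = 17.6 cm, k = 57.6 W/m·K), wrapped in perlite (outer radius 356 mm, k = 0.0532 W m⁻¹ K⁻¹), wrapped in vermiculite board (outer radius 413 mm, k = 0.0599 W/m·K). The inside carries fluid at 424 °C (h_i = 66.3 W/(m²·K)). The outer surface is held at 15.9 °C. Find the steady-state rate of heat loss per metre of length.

Resistance network (inner→outer):
  R'_conv,in = 1/(2πr h) = 1/(2π·0.161·66.3) = 0.01491 m·K/W
  R'_cast iron = ln(0.176/0.161)/(2πk) = 0.08908/(2π·57.6) = 2.461×10^-4 m·K/W
  R'_perlite = ln(0.356/0.176)/(2πk) = 0.7044/(2π·0.0532) = 2.107 m·K/W
  R'_vermiculite board = ln(0.413/0.356)/(2πk) = 0.1485/(2π·0.0599) = 0.3946 m·K/W
ΣR = 0.01491 + 2.461×10^-4 + 2.107 + 0.3946 = 2.517 m·K/W
Q' = ΔT/ΣR = (424 °C − 15.9 °C)/2.517 = 162 W/m

Q' = 162 W/m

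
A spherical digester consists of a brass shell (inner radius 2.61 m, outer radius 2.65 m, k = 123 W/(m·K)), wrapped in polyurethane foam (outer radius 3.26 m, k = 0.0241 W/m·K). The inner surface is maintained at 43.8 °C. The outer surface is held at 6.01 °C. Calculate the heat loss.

Series thermal resistances, inner to outer:
  R_brass = (1/2.61 − 1/2.65)/(4πk) = 0.005783/(4π·123) = 3.742×10^-6 K/W
  R_polyurethane foam = (1/2.65 − 1/3.26)/(4πk) = 0.07061/(4π·0.0241) = 0.2332 K/W
ΣR = 3.742×10^-6 + 0.2332 = 0.2332 K/W
Q = ΔT/ΣR = (43.8 °C − 6.01 °C)/0.2332 = 162 W

Q = 162 W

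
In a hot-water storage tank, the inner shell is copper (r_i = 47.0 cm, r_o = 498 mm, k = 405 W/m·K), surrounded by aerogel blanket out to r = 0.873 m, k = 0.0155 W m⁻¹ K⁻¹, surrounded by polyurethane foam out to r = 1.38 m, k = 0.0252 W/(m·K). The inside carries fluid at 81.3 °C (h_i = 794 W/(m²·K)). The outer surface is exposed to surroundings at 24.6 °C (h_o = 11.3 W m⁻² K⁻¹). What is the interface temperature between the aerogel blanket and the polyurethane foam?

T = 37.7 °C

Resistance network (inner→outer):
  R_conv,in = 1/(4πr²h) = 1/(4π·0.470²·794) = 4.537×10^-4 K/W
  R_copper = (1/0.470 − 1/0.498)/(4πk) = 0.1196/(4π·405) = 2.351×10^-5 K/W
  R_aerogel blanket = (1/0.498 − 1/0.873)/(4πk) = 0.8626/(4π·0.0155) = 4.428 K/W
  R_polyurethane foam = (1/0.873 − 1/1.38)/(4πk) = 0.4208/(4π·0.0252) = 1.329 K/W
  R_conv,out = 1/(4πr²h) = 1/(4π·1.38²·11.3) = 0.003698 K/W
ΣR = 4.537×10^-4 + 2.351×10^-5 + 4.428 + 1.329 + 0.003698 = 5.761 K/W
Q = ΔT/ΣR = (81.3 °C − 24.6 °C)/5.761 = 9.842 W
From the inner boundary to the aerogel blanket/polyurethane foam interface, ΣR_partial = 4.428 K/W.
T_interface = T_in − Q·ΣR_partial = 81.3 °C − (9.842)(4.428) = 37.7 °C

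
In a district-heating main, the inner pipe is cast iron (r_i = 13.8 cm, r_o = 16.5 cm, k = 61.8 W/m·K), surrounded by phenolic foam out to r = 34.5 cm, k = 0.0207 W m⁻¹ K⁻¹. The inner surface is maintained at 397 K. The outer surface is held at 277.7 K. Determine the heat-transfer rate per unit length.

Treat each layer as a resistance in series:
  R'_cast iron = ln(0.165/0.138)/(2πk) = 0.1787/(2π·61.8) = 4.602×10^-4 m·K/W
  R'_phenolic foam = ln(0.345/0.165)/(2πk) = 0.7376/(2π·0.0207) = 5.671 m·K/W
ΣR = 4.602×10^-4 + 5.671 = 5.671 m·K/W
Q' = ΔT/ΣR = (397 K − 277.7 K)/5.671 = 21.0 W/m

Q' = 21.0 W/m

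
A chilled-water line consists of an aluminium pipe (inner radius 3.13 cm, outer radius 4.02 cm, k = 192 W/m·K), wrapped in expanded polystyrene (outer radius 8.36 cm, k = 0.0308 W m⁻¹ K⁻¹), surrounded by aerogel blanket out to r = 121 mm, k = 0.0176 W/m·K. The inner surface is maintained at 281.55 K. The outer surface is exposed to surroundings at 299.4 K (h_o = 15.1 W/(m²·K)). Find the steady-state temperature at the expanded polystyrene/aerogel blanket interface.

T = 290.9 K

Series thermal resistances, inner to outer:
  R'_aluminium = ln(0.0402/0.0313)/(2πk) = 0.2502/(2π·192) = 2.074×10^-4 m·K/W
  R'_expanded polystyrene = ln(0.0836/0.0402)/(2πk) = 0.7322/(2π·0.0308) = 3.783 m·K/W
  R'_aerogel blanket = ln(0.121/0.0836)/(2πk) = 0.3697/(2π·0.0176) = 3.344 m·K/W
  R'_conv,out = 1/(2πr h) = 1/(2π·0.121·15.1) = 0.08711 m·K/W
ΣR = 2.074×10^-4 + 3.783 + 3.344 + 0.08711 = 7.214 m·K/W
Q' = ΔT/ΣR = (281.55 K − 299.4 K)/7.214 = -2.474 W/m
From the inner boundary to the expanded polystyrene/aerogel blanket interface, ΣR_partial = 3.783 m·K/W.
T_interface = T_in − Q'·ΣR_partial = 281.55 K − (-2.474)(3.783) = 290.9 K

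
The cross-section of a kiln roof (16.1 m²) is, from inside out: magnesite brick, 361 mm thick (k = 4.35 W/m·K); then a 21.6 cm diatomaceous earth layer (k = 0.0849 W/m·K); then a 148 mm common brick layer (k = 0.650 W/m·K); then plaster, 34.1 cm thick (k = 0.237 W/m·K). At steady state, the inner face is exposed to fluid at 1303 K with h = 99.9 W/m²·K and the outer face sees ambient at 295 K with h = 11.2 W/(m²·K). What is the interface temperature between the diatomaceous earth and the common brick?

Treat each layer as a resistance in series:
  R_conv,in = 1/(hA) = 1/(99.9·16.1) = 6.217×10^-4 K/W
  R_magnesite brick = L/(kA) = 0.361/(4.35·16.1) = 0.005155 K/W
  R_diatomaceous earth = L/(kA) = 0.216/(0.0849·16.1) = 0.1580 K/W
  R_common brick = L/(kA) = 0.148/(0.650·16.1) = 0.01414 K/W
  R_plaster = L/(kA) = 0.341/(0.237·16.1) = 0.08937 K/W
  R_conv,out = 1/(hA) = 1/(11.2·16.1) = 0.005546 K/W
ΣR = 6.217×10^-4 + 0.005155 + 0.1580 + 0.01414 + 0.08937 + 0.005546 = 0.2728 K/W
Q = ΔT/ΣR = (1303 K − 295 K)/0.2728 = 3695 W
From the inner boundary to the diatomaceous earth/common brick interface, ΣR_partial = 0.1638 K/W.
T_interface = T_in − Q·ΣR_partial = 1303 K − (3695)(0.1638) = 698 K

T = 698 K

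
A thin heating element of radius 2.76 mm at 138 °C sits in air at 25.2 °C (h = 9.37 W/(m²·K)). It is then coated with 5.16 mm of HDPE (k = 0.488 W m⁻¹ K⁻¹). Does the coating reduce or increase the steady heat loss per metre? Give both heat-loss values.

Critical radius for a cylinder: r_cr = k/h = 0.0521 m = 5.21 cm.
Outer radius after coating: r₂ = 0.00276 + 0.00516 = 0.00792 m.
Since r₁ < r_cr and r₂ ≤ r_cr, the coating moves toward the maximum at r_cr — heat loss rises.
Bare: R = 1/(2πr₁h) = 6.154 m·K/W; Q = 112.8/6.154 = 18.3 W/m.
Coated: R = R_cond + R_conv = 2.488 m·K/W; Q = 112.8/2.488 = 45.3 W/m.

increases: 18.3 → 45.3 W/m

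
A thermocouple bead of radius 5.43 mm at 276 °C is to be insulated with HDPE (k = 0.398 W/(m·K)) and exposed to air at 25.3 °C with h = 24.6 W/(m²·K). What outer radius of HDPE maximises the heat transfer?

For a sphere, r_cr = 2k_ins/h = 2·0.398/24.6 = 0.0324 m = 3.24 cm

r_cr = 3.24 cm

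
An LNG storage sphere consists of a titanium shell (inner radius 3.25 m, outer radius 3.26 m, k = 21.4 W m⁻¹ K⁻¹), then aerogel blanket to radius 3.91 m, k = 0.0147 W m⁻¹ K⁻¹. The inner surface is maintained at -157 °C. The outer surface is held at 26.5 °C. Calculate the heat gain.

Treat each layer as a resistance in series:
  R_titanium = (1/3.25 − 1/3.26)/(4πk) = 9.438×10^-4/(4π·21.4) = 3.510×10^-6 K/W
  R_aerogel blanket = (1/3.26 − 1/3.91)/(4πk) = 0.05099/(4π·0.0147) = 0.2761 K/W
ΣR = 3.510×10^-6 + 0.2761 = 0.2761 K/W
Q = ΔT/ΣR = (-157 °C − 26.5 °C)/0.2761 = -665 W
(Negative Q ⇒ heat flows inward; heat gain = 665 W.)

Q = 665 W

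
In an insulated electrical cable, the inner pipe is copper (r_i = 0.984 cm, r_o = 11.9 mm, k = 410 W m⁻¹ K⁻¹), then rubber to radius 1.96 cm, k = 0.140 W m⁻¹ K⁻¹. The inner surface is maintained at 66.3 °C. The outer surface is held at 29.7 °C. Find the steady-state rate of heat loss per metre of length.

Q' = 64.5 W/m

Resistance network (inner→outer):
  R'_copper = ln(0.0119/0.00984)/(2πk) = 0.1901/(2π·410) = 7.379×10^-5 m·K/W
  R'_rubber = ln(0.0196/0.0119)/(2πk) = 0.4990/(2π·0.140) = 0.5673 m·K/W
ΣR = 7.379×10^-5 + 0.5673 = 0.5674 m·K/W
Q' = ΔT/ΣR = (66.3 °C − 29.7 °C)/0.5674 = 64.5 W/m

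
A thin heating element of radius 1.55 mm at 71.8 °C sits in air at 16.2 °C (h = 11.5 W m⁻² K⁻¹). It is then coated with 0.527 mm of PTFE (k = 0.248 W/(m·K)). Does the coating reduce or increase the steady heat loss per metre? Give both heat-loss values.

Critical radius for a cylinder: r_cr = k/h = 0.0216 m = 2.16 cm.
Outer radius after coating: r₂ = 0.00155 + 5.27×10^-4 = 0.002077 m.
Since r₁ < r_cr and r₂ ≤ r_cr, the coating moves toward the maximum at r_cr — heat loss rises.
Bare: R = 1/(2πr₁h) = 8.929 m·K/W; Q = 55.6/8.929 = 6.23 W/m.
Coated: R = R_cond + R_conv = 6.851 m·K/W; Q = 55.6/6.851 = 8.12 W/m.

increases: 6.23 → 8.12 W/m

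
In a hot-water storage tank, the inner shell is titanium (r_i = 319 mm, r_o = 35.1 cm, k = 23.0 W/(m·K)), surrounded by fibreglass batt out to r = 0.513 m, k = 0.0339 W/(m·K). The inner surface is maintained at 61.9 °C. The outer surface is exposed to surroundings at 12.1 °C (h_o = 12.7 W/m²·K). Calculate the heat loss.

Q = 23.3 W

Resistance network (inner→outer):
  R_titanium = (1/0.319 − 1/0.351)/(4πk) = 0.2858/(4π·23.0) = 9.888×10^-4 K/W
  R_fibreglass batt = (1/0.351 − 1/0.513)/(4πk) = 0.8997/(4π·0.0339) = 2.112 K/W
  R_conv,out = 1/(4πr²h) = 1/(4π·0.513²·12.7) = 0.02381 K/W
ΣR = 9.888×10^-4 + 2.112 + 0.02381 = 2.137 K/W
Q = ΔT/ΣR = (61.9 °C − 12.1 °C)/2.137 = 23.3 W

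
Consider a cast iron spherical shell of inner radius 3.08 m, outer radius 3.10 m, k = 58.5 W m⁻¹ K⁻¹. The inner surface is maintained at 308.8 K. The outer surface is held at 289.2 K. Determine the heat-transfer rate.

Q = 4πk·ΔT/(1/r₁ − 1/r₂) = 4π × 58.5 × 19.6 / (1/3.08 − 1/3.10) = 6.88×10^6 W

Q = 6880 kW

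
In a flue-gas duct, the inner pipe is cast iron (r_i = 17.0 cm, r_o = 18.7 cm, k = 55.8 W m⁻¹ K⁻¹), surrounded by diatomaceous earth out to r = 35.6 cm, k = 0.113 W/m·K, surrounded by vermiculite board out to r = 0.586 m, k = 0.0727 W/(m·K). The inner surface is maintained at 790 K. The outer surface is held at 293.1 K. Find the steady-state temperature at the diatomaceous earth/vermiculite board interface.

Series thermal resistances, inner to outer:
  R'_cast iron = ln(0.187/0.170)/(2πk) = 0.09531/(2π·55.8) = 2.718×10^-4 m·K/W
  R'_diatomaceous earth = ln(0.356/0.187)/(2πk) = 0.6438/(2π·0.113) = 0.9068 m·K/W
  R'_vermiculite board = ln(0.586/0.356)/(2πk) = 0.4984/(2π·0.0727) = 1.091 m·K/W
ΣR = 2.718×10^-4 + 0.9068 + 1.091 = 1.998 m·K/W
Q' = ΔT/ΣR = (790 K − 293.1 K)/1.998 = 248.7 W/m
From the inner boundary to the diatomaceous earth/vermiculite board interface, ΣR_partial = 0.9071 m·K/W.
T_interface = T_in − Q'·ΣR_partial = 790 K − (248.7)(0.9071) = 564 K

T = 564 K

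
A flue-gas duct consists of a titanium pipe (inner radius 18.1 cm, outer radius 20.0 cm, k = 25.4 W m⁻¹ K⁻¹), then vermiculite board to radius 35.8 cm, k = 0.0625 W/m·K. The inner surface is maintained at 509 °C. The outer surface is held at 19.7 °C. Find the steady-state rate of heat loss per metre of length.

Q' = 330 W/m

Series thermal resistances, inner to outer:
  R'_titanium = ln(0.200/0.181)/(2πk) = 0.09982/(2π·25.4) = 6.255×10^-4 m·K/W
  R'_vermiculite board = ln(0.358/0.200)/(2πk) = 0.5822/(2π·0.0625) = 1.483 m·K/W
ΣR = 6.255×10^-4 + 1.483 = 1.484 m·K/W
Q' = ΔT/ΣR = (509 °C − 19.7 °C)/1.484 = 330 W/m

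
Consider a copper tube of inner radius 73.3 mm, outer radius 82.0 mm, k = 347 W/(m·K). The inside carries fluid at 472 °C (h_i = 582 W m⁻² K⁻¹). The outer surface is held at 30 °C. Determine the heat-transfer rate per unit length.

Q' = 1.17×10^5 W/m

Series thermal resistances, inner to outer:
  R'_conv,in = 1/(2πr h) = 1/(2π·0.0733·582) = 0.003731 m·K/W
  R'_copper = ln(0.0820/0.0733)/(2πk) = 0.1122/(2π·347) = 5.144×10^-5 m·K/W
ΣR = 0.003731 + 5.144×10^-5 = 0.003782 m·K/W
Q' = ΔT/ΣR = (472 °C − 30 °C)/0.003782 = 1.17×10^5 W/m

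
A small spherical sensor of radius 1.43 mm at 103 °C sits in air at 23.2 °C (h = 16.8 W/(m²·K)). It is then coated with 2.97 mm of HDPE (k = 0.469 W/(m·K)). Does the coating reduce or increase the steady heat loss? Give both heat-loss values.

increases: 0.0345 → 0.246 W

Critical radius for a sphere: r_cr = 2k/h = 0.0558 m = 5.58 cm.
Outer radius after coating: r₂ = 0.00143 + 0.00297 = 0.00440 m.
Since r₁ < r_cr and r₂ ≤ r_cr, the coating moves toward the maximum at r_cr — heat loss rises.
Bare: R = 1/(4πr₁²h) = 2316 K/W; Q = 79.8/2316 = 0.0345 W.
Coated: R = R_cond + R_conv = 324.8 K/W; Q = 79.8/324.8 = 0.246 W.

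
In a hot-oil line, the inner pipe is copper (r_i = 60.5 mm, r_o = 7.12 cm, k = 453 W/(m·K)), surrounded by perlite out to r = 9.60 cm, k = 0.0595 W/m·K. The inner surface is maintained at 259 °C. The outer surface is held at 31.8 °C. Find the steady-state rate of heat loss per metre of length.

Treat each layer as a resistance in series:
  R'_copper = ln(0.0712/0.0605)/(2πk) = 0.1628/(2π·453) = 5.721×10^-5 m·K/W
  R'_perlite = ln(0.0960/0.0712)/(2πk) = 0.2989/(2π·0.0595) = 0.7994 m·K/W
ΣR = 5.721×10^-5 + 0.7994 = 0.7995 m·K/W
Q' = ΔT/ΣR = (259 °C − 31.8 °C)/0.7995 = 284 W/m

Q' = 284 W/m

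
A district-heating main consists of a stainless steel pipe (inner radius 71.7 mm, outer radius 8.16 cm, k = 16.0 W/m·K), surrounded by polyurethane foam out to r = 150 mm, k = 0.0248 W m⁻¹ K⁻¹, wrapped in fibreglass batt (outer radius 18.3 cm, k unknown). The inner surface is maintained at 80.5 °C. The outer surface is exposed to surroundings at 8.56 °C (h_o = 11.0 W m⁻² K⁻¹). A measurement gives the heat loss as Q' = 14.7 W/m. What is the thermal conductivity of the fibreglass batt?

ΣR = ΔT/Q' = |80.5 − 8.56|/14.7 = 4.894 m·K/W
Known resistances:
  R'_stainless steel = ln(0.0816/0.0717)/(2πk) = 0.1293/(2π·16.0) = 0.001287 m·K/W
  R'_polyurethane foam = ln(0.150/0.0816)/(2πk) = 0.6088/(2π·0.0248) = 3.907 m·K/W
  R'_conv,out = 1/(2πr h) = 1/(2π·0.183·11.0) = 0.07906 m·K/W
R_fibreglass batt = ΣR − ΣR_known = 4.894 − 3.987 = 0.9070 m·K/W
ln(r₂/r₁)/(2πk) = 0.9070 ⇒ k = 0.1989/(2π·0.9070) = 0.0349 W/m·K

k = 0.0349 W/m·K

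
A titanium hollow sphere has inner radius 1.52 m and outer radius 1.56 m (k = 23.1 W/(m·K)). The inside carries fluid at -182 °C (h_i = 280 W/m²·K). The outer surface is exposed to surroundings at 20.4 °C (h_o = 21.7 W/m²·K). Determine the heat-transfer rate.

Q = 120 kW

Series thermal resistances, inner to outer:
  R_conv,in = 1/(4πr²h) = 1/(4π·1.52²·280) = 1.230×10^-4 K/W
  R_titanium = (1/1.52 − 1/1.56)/(4πk) = 0.01687/(4π·23.1) = 5.811×10^-5 K/W
  R_conv,out = 1/(4πr²h) = 1/(4π·1.56²·21.7) = 0.001507 K/W
ΣR = 1.230×10^-4 + 5.811×10^-5 + 0.001507 = 0.001688 K/W
Q = ΔT/ΣR = (-182 °C − 20.4 °C)/0.001688 = -1.20×10^5 W
(Negative Q ⇒ heat flows inward; heat gain = 1.20×10^5 W.)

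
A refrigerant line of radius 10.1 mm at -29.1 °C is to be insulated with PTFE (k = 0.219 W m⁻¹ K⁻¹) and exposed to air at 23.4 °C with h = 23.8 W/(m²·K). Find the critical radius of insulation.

r_cr = 0.920 cm

For a cylinder, r_cr = k_ins/h = 0.219/23.8 = 0.00920 m = 0.920 cm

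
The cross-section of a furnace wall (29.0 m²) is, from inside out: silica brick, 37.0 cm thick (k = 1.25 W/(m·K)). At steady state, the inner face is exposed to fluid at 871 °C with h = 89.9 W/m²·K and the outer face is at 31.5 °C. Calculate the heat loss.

Q = 79.3 kW

Treat each layer as a resistance in series:
  R_conv,in = 1/(hA) = 1/(89.9·29.0) = 3.836×10^-4 K/W
  R_silica brick = L/(kA) = 0.370/(1.25·29.0) = 0.01021 K/W
ΣR = 3.836×10^-4 + 0.01021 = 0.01059 K/W
Q = ΔT/ΣR = (871 °C − 31.5 °C)/0.01059 = 79300 W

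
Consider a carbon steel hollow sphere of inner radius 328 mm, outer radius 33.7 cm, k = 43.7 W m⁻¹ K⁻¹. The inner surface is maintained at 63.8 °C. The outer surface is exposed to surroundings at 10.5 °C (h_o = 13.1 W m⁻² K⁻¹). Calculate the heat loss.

Q = 994 W

Series thermal resistances, inner to outer:
  R_carbon steel = (1/0.328 − 1/0.337)/(4πk) = 0.08142/(4π·43.7) = 1.483×10^-4 K/W
  R_conv,out = 1/(4πr²h) = 1/(4π·0.337²·13.1) = 0.05349 K/W
ΣR = 1.483×10^-4 + 0.05349 = 0.05364 K/W
Q = ΔT/ΣR = (63.8 °C − 10.5 °C)/0.05364 = 994 W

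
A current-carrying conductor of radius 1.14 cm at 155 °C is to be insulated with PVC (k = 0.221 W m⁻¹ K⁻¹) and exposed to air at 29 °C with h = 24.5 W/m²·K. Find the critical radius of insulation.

r_cr = 0.902 cm

For a cylinder, r_cr = k_ins/h = 0.221/24.5 = 0.00902 m = 0.902 cm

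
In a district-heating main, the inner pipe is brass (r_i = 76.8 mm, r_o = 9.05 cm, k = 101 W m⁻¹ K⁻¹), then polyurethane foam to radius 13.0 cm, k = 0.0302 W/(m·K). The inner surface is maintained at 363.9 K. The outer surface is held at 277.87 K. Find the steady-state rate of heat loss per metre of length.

Q' = 45.1 W/m

Treat each layer as a resistance in series:
  R'_brass = ln(0.0905/0.0768)/(2πk) = 0.1641/(2π·101) = 2.587×10^-4 m·K/W
  R'_polyurethane foam = ln(0.130/0.0905)/(2πk) = 0.3622/(2π·0.0302) = 1.909 m·K/W
ΣR = 2.587×10^-4 + 1.909 = 1.909 m·K/W
Q' = ΔT/ΣR = (363.9 K − 277.87 K)/1.909 = 45.1 W/m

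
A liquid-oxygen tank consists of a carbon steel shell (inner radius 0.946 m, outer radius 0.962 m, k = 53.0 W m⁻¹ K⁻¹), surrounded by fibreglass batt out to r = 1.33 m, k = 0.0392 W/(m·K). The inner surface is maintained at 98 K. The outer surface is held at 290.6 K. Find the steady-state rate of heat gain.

Q = 330 W

Series thermal resistances, inner to outer:
  R_carbon steel = (1/0.946 − 1/0.962)/(4πk) = 0.01758/(4π·53.0) = 2.640×10^-5 K/W
  R_fibreglass batt = (1/0.962 − 1/1.33)/(4πk) = 0.2876/(4π·0.0392) = 0.5839 K/W
ΣR = 2.640×10^-5 + 0.5839 = 0.5839 K/W
Q = ΔT/ΣR = (98 K − 290.6 K)/0.5839 = -330 W
(Negative Q ⇒ heat flows inward; heat gain = 330 W.)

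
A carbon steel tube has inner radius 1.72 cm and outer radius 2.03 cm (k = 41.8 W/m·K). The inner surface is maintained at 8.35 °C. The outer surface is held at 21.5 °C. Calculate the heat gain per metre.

Q' = 20.8 kW/m

Q' = 2πk·ΔT/ln(r₂/r₁) = 2π × 41.8 × 13.15 / ln(0.0203/0.0172) = 20800 W/m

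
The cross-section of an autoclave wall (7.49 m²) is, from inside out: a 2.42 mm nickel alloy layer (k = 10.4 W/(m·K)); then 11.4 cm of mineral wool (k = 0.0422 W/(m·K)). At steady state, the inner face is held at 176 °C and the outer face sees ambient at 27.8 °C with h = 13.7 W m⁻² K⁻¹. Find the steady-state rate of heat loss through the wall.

Q = 400 W

Resistance network (inner→outer):
  R_nickel alloy = L/(kA) = 0.00242/(10.4·7.49) = 3.107×10^-5 K/W
  R_mineral wool = L/(kA) = 0.114/(0.0422·7.49) = 0.3607 K/W
  R_conv,out = 1/(hA) = 1/(13.7·7.49) = 0.009745 K/W
ΣR = 3.107×10^-5 + 0.3607 + 0.009745 = 0.3705 K/W
Q = ΔT/ΣR = (176 °C − 27.8 °C)/0.3705 = 400 W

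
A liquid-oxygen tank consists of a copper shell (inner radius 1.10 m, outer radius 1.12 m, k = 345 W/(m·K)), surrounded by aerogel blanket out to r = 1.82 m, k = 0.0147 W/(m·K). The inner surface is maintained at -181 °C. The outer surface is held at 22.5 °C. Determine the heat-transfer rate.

Q = 109 W

Resistance network (inner→outer):
  R_copper = (1/1.10 − 1/1.12)/(4πk) = 0.01623/(4π·345) = 3.744×10^-6 K/W
  R_aerogel blanket = (1/1.12 − 1/1.82)/(4πk) = 0.3434/(4π·0.0147) = 1.859 K/W
ΣR = 3.744×10^-6 + 1.859 = 1.859 K/W
Q = ΔT/ΣR = (-181 °C − 22.5 °C)/1.859 = -109 W
(Negative Q ⇒ heat flows inward; heat gain = 109 W.)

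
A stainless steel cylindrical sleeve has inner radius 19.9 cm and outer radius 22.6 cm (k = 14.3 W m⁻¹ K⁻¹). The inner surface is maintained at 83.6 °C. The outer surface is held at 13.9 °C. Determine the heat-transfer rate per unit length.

Q' = 2πk·ΔT/ln(r₂/r₁) = 2π × 14.3 × 69.7 / ln(0.226/0.199) = 49200 W/m

Q' = 49.2 kW/m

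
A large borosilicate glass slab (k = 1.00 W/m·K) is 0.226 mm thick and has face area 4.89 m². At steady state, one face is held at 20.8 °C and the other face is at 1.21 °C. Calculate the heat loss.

Q = kA·ΔT/L = 1.00 × 4.89 × |20.8 °C − 1.21 °C| / 2.26×10^-4 = 4.24×10^5 W

Q = 424 kW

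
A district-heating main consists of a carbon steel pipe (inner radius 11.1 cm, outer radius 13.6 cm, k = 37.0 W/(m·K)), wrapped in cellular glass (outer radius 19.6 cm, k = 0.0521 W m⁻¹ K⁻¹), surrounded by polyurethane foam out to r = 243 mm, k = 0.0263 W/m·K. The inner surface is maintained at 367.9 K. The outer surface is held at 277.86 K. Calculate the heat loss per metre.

Q' = 37.2 W/m

Resistance network (inner→outer):
  R'_carbon steel = ln(0.136/0.111)/(2πk) = 0.2031/(2π·37.0) = 8.737×10^-4 m·K/W
  R'_cellular glass = ln(0.196/0.136)/(2πk) = 0.3655/(2π·0.0521) = 1.116 m·K/W
  R'_polyurethane foam = ln(0.243/0.196)/(2πk) = 0.2149/(2π·0.0263) = 1.301 m·K/W
ΣR = 8.737×10^-4 + 1.116 + 1.301 = 2.418 m·K/W
Q' = ΔT/ΣR = (367.9 K − 277.86 K)/2.418 = 37.2 W/m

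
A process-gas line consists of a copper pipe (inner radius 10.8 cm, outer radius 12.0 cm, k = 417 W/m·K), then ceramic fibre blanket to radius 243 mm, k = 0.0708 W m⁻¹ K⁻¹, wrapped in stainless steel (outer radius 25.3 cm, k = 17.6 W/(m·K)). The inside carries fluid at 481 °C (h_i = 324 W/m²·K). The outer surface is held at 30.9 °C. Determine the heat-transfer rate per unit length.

Q' = 283 W/m

Series thermal resistances, inner to outer:
  R'_conv,in = 1/(2πr h) = 1/(2π·0.108·324) = 0.004548 m·K/W
  R'_copper = ln(0.120/0.108)/(2πk) = 0.1054/(2π·417) = 4.021×10^-5 m·K/W
  R'_ceramic fibre blanket = ln(0.243/0.120)/(2πk) = 0.7056/(2π·0.0708) = 1.586 m·K/W
  R'_stainless steel = ln(0.253/0.243)/(2πk) = 0.04033/(2π·17.6) = 3.647×10^-4 m·K/W
ΣR = 0.004548 + 4.021×10^-5 + 1.586 + 3.647×10^-4 = 1.591 m·K/W
Q' = ΔT/ΣR = (481 °C − 30.9 °C)/1.591 = 283 W/m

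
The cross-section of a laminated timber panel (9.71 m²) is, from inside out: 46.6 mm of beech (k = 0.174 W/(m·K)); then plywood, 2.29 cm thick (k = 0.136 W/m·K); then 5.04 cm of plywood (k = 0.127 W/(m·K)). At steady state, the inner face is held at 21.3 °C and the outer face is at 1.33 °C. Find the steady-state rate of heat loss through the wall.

Resistance network (inner→outer):
  R_beech = L/(kA) = 0.0466/(0.174·9.71) = 0.02758 K/W
  R_plywood = L/(kA) = 0.0229/(0.136·9.71) = 0.01734 K/W
  R_plywood = L/(kA) = 0.0504/(0.127·9.71) = 0.04087 K/W
ΣR = 0.02758 + 0.01734 + 0.04087 = 0.08579 K/W
Q = ΔT/ΣR = (21.3 °C − 1.33 °C)/0.08579 = 233 W

Q = 233 W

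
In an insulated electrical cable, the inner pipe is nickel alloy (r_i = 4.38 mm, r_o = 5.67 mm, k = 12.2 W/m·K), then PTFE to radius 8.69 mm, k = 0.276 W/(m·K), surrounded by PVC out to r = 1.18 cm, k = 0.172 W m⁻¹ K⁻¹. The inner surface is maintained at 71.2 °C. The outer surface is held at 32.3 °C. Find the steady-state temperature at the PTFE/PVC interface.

Resistance network (inner→outer):
  R'_nickel alloy = ln(0.00567/0.00438)/(2πk) = 0.2581/(2π·12.2) = 0.003368 m·K/W
  R'_PTFE = ln(0.00869/0.00567)/(2πk) = 0.4270/(2π·0.276) = 0.2462 m·K/W
  R'_PVC = ln(0.0118/0.00869)/(2πk) = 0.3059/(2π·0.172) = 0.2831 m·K/W
ΣR = 0.003368 + 0.2462 + 0.2831 = 0.5327 m·K/W
Q' = ΔT/ΣR = (71.2 °C − 32.3 °C)/0.5327 = 73.02 W/m
From the inner boundary to the PTFE/PVC interface, ΣR_partial = 0.2496 m·K/W.
T_interface = T_in − Q'·ΣR_partial = 71.2 °C − (73.02)(0.2496) = 53.0 °C

T = 53.0 °C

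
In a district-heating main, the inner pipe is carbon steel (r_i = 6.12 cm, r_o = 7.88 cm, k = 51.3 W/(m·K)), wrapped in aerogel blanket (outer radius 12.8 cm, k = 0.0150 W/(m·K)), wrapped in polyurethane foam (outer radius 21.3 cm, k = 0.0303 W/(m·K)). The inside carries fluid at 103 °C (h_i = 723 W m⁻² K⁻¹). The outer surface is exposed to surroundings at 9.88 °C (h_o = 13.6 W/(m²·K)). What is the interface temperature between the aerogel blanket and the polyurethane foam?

T = 42.1 °C

Resistance network (inner→outer):
  R'_conv,in = 1/(2πr h) = 1/(2π·0.0612·723) = 0.003597 m·K/W
  R'_carbon steel = ln(0.0788/0.0612)/(2πk) = 0.2528/(2π·51.3) = 7.842×10^-4 m·K/W
  R'_aerogel blanket = ln(0.128/0.0788)/(2πk) = 0.4851/(2π·0.0150) = 5.147 m·K/W
  R'_polyurethane foam = ln(0.213/0.128)/(2πk) = 0.5093/(2π·0.0303) = 2.675 m·K/W
  R'_conv,out = 1/(2πr h) = 1/(2π·0.213·13.6) = 0.05494 m·K/W
ΣR = 0.003597 + 7.842×10^-4 + 5.147 + 2.675 + 0.05494 = 7.881 m·K/W
Q' = ΔT/ΣR = (103 °C − 9.88 °C)/7.881 = 11.82 W/m
From the inner boundary to the aerogel blanket/polyurethane foam interface, ΣR_partial = 5.151 m·K/W.
T_interface = T_in − Q'·ΣR_partial = 103 °C − (11.82)(5.151) = 42.1 °C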